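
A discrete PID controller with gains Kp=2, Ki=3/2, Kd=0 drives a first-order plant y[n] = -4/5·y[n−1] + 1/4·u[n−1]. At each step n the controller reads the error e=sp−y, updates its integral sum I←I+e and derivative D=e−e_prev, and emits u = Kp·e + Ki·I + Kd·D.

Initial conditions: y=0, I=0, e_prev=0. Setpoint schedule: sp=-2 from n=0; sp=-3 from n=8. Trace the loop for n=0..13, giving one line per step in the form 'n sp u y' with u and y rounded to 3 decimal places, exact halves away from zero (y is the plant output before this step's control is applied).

(exact arithmetic carried between steps; '≈' marks a value shown rounded to 6 d.p. or computed from one; I and e_prev carry over from the previous line; the table rounds u and y to 3 d.p., halves away from zero)
n=0: y=0, sp=-2, e=sp−y=-2; I=-2, D=e−e_prev=-2; u=2·(-2)+3/2·(-2)+0·(-2)=-7; next y=-4/5·0+1/4·(-7)=-1.75
n=1: y=-1.75, sp=-2, e=sp−y=-0.25; I=-2.25, D=e−e_prev=1.75; u=2·(-0.25)+3/2·(-2.25)+0·1.75=-3.875; next y=-4/5·(-1.75)+1/4·(-3.875)=0.43125
n=2: y=0.43125, sp=-2, e=sp−y=-2.43125; I=-4.68125, D=e−e_prev=-2.18125; u=2·(-2.43125)+3/2·(-4.68125)+0·(-2.18125)=-11.884375; next y=-4/5·0.43125+1/4·(-11.884375)≈-3.316094
n=3: y≈-3.316094, sp=-2, e=sp−y≈1.316094; I≈-3.365156, D=e−e_prev≈3.747344; u=2·1.316094+3/2·(-3.365156)+0·3.747344≈-2.415547; next y=-4/5·(-3.316094)+1/4·(-2.415547)≈2.048988
n=4: y≈2.048988, sp=-2, e=sp−y≈-4.048988; I≈-7.414145, D=e−e_prev≈-5.365082; u=2·(-4.048988)+3/2·(-7.414145)+0·(-5.365082)≈-19.219193; next y=-4/5·2.048988+1/4·(-19.219193)≈-6.443989
n=5: y≈-6.443989, sp=-2, e=sp−y≈4.443989; I≈-2.970156, D=e−e_prev≈8.492977; u=2·4.443989+3/2·(-2.970156)+0·8.492977≈4.432745; next y=-4/5·(-6.443989)+1/4·4.432745≈6.263377
n=6: y≈6.263377, sp=-2, e=sp−y≈-8.263377; I≈-11.233533, D=e−e_prev≈-12.707366; u=2·(-8.263377)+3/2·(-11.233533)+0·(-12.707366)≈-33.377054; next y=-4/5·6.263377+1/4·(-33.377054)≈-13.354965
n=7: y≈-13.354965, sp=-2, e=sp−y≈11.354965; I≈0.121432, D=e−e_prev≈19.618343; u=2·11.354965+3/2·0.121432+0·19.618343≈22.892079; next y=-4/5·(-13.354965)+1/4·22.892079≈16.406992
n=8: y≈16.406992, sp=-3, e=sp−y≈-19.406992; I≈-19.285560, D=e−e_prev≈-30.761957; u=2·(-19.406992)+3/2·(-19.285560)+0·(-30.761957)≈-67.742324; next y=-4/5·16.406992+1/4·(-67.742324)≈-30.061175
n=9: y≈-30.061175, sp=-3, e=sp−y≈27.061175; I≈7.775615, D=e−e_prev≈46.468167; u=2·27.061175+3/2·7.775615+0·46.468167≈65.785772; next y=-4/5·(-30.061175)+1/4·65.785772≈40.495383
n=10: y≈40.495383, sp=-3, e=sp−y≈-43.495383; I≈-35.719768, D=e−e_prev≈-70.556557; u=2·(-43.495383)+3/2·(-35.719768)+0·(-70.556557)≈-140.570417; next y=-4/5·40.495383+1/4·(-140.570417)≈-67.538910
n=11: y≈-67.538910, sp=-3, e=sp−y≈64.538910; I≈28.819143, D=e−e_prev≈108.034293; u=2·64.538910+3/2·28.819143+0·108.034293≈172.306535; next y=-4/5·(-67.538910)+1/4·172.306535≈97.107762
n=12: y≈97.107762, sp=-3, e=sp−y≈-100.107762; I≈-71.288619, D=e−e_prev≈-164.646672; u=2·(-100.107762)+3/2·(-71.288619)+0·(-164.646672)≈-307.148453; next y=-4/5·97.107762+1/4·(-307.148453)≈-154.473323
n=13: y≈-154.473323, sp=-3, e=sp−y≈151.473323; I≈80.184703, D=e−e_prev≈251.581084; u=2·151.473323+3/2·80.184703+0·251.581084≈423.223700; next y=-4/5·(-154.473323)+1/4·423.223700≈229.384583

0 -2 -7.000 0.000
1 -2 -3.875 -1.750
2 -2 -11.884 0.431
3 -2 -2.416 -3.316
4 -2 -19.219 2.049
5 -2 4.433 -6.444
6 -2 -33.377 6.263
7 -2 22.892 -13.355
8 -3 -67.742 16.407
9 -3 65.786 -30.061
10 -3 -140.570 40.495
11 -3 172.307 -67.539
12 -3 -307.148 97.108
13 -3 423.224 -154.473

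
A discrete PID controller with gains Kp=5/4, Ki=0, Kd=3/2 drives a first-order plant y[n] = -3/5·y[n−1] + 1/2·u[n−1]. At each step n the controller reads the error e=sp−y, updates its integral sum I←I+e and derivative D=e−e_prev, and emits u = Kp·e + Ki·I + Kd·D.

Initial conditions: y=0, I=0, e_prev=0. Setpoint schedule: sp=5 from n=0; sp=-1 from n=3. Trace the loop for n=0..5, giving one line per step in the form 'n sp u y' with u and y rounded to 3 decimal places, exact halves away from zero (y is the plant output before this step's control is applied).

(exact arithmetic carried between steps; '≈' marks a value shown rounded to 6 d.p. or computed from one; I and e_prev carry over from the previous line; the table rounds u and y to 3 d.p., halves away from zero)
n=0: y=0, sp=5, e=sp−y=5; I=5, D=e−e_prev=5; u=5/4·5+0·5+3/2·5=13.75; next y=-3/5·0+1/2·13.75=6.875
n=1: y=6.875, sp=5, e=sp−y=-1.875; I=3.125, D=e−e_prev=-6.875; u=5/4·(-1.875)+0·3.125+3/2·(-6.875)=-12.65625; next y=-3/5·6.875+1/2·(-12.65625)=-10.453125
n=2: y=-10.453125, sp=5, e=sp−y=15.453125; I=18.578125, D=e−e_prev=17.328125; u=5/4·15.453125+0·18.578125+3/2·17.328125≈45.308594; next y=-3/5·(-10.453125)+1/2·45.308594≈28.926172
n=3: y≈28.926172, sp=-1, e=sp−y≈-29.926172; I≈-11.348047, D=e−e_prev≈-45.379297; u=5/4·(-29.926172)+0·(-11.348047)+3/2·(-45.379297)≈-105.476660; next y=-3/5·28.926172+1/2·(-105.476660)≈-70.094033
n=4: y≈-70.094033, sp=-1, e=sp−y≈69.094033; I≈57.745986, D=e−e_prev≈99.020205; u=5/4·69.094033+0·57.745986+3/2·99.020205≈234.897849; next y=-3/5·(-70.094033)+1/2·234.897849≈159.505344
n=5: y≈159.505344, sp=-1, e=sp−y≈-160.505344; I≈-102.759358, D=e−e_prev≈-229.599378; u=5/4·(-160.505344)+0·(-102.759358)+3/2·(-229.599378)≈-545.030747; next y=-3/5·159.505344+1/2·(-545.030747)≈-368.218580

0 5 13.750 0.000
1 5 -12.656 6.875
2 5 45.309 -10.453
3 -1 -105.477 28.926
4 -1 234.898 -70.094
5 -1 -545.031 159.505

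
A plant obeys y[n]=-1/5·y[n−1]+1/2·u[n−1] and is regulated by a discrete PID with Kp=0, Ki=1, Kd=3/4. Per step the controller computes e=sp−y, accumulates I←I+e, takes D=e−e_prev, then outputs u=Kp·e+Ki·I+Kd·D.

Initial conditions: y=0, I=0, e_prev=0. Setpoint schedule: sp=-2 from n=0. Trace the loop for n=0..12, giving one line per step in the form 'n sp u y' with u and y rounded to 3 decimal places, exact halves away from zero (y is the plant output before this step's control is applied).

0 -2 -3.500 0.000
1 -2 -0.938 -1.750
2 -2 -5.355 -0.119
3 -2 -1.577 -2.654
4 -2 -7.017 -0.258
5 -2 -1.363 -3.457
6 -2 -8.373 0.010
7 -2 -0.436 -4.188
8 -2 -9.810 0.620
9 -2 1.062 -5.029
10 -2 -11.636 1.537
11 -2 3.160 -6.125
12 -2 -14.089 2.805

(exact arithmetic carried between steps; '≈' marks a value shown rounded to 6 d.p. or computed from one; I and e_prev carry over from the previous line; the table rounds u and y to 3 d.p., halves away from zero)
n=0: y=0, sp=-2, e=sp−y=-2; I=-2, D=e−e_prev=-2; u=0·(-2)+1·(-2)+3/4·(-2)=-3.5; next y=-1/5·0+1/2·(-3.5)=-1.75
n=1: y=-1.75, sp=-2, e=sp−y=-0.25; I=-2.25, D=e−e_prev=1.75; u=0·(-0.25)+1·(-2.25)+3/4·1.75=-0.9375; next y=-1/5·(-1.75)+1/2·(-0.9375)=-0.11875
n=2: y=-0.11875, sp=-2, e=sp−y=-1.88125; I=-4.13125, D=e−e_prev=-1.63125; u=0·(-1.88125)+1·(-4.13125)+3/4·(-1.63125)≈-5.354688; next y=-1/5·(-0.11875)+1/2·(-5.354688)≈-2.653594
n=3: y≈-2.653594, sp=-2, e=sp−y≈0.653594; I≈-3.477656, D=e−e_prev≈2.534844; u=0·0.653594+1·(-3.477656)+3/4·2.534844≈-1.576523; next y=-1/5·(-2.653594)+1/2·(-1.576523)≈-0.257543
n=4: y≈-0.257543, sp=-2, e=sp−y≈-1.742457; I≈-5.220113, D=e−e_prev≈-2.396051; u=0·(-1.742457)+1·(-5.220113)+3/4·(-2.396051)≈-7.017151; next y=-1/5·(-0.257543)+1/2·(-7.017151)≈-3.457067
n=5: y≈-3.457067, sp=-2, e=sp−y≈1.457067; I≈-3.763046, D=e−e_prev≈3.199524; u=0·1.457067+1·(-3.763046)+3/4·3.199524≈-1.363403; next y=-1/5·(-3.457067)+1/2·(-1.363403)≈0.009712
n=6: y≈0.009712, sp=-2, e=sp−y≈-2.009712; I≈-5.772758, D=e−e_prev≈-3.466779; u=0·(-2.009712)+1·(-5.772758)+3/4·(-3.466779)≈-8.372842; next y=-1/5·0.009712+1/2·(-8.372842)≈-4.188364
n=7: y≈-4.188364, sp=-2, e=sp−y≈2.188364; I≈-3.584395, D=e−e_prev≈4.198075; u=0·2.188364+1·(-3.584395)+3/4·4.198075≈-0.435838; next y=-1/5·(-4.188364)+1/2·(-0.435838)≈0.619754
n=8: y≈0.619754, sp=-2, e=sp−y≈-2.619754; I≈-6.204148, D=e−e_prev≈-4.808117; u=0·(-2.619754)+1·(-6.204148)+3/4·(-4.808117)≈-9.810236; next y=-1/5·0.619754+1/2·(-9.810236)≈-5.029069
n=9: y≈-5.029069, sp=-2, e=sp−y≈3.029069; I≈-3.175079, D=e−e_prev≈5.648823; u=0·3.029069+1·(-3.175079)+3/4·5.648823≈1.061537; next y=-1/5·(-5.029069)+1/2·1.061537≈1.536582
n=10: y≈1.536582, sp=-2, e=sp−y≈-3.536582; I≈-6.711662, D=e−e_prev≈-6.565651; u=0·(-3.536582)+1·(-6.711662)+3/4·(-6.565651)≈-11.635900; next y=-1/5·1.536582+1/2·(-11.635900)≈-6.125267
n=11: y≈-6.125267, sp=-2, e=sp−y≈4.125267; I≈-2.586395, D=e−e_prev≈7.661849; u=0·4.125267+1·(-2.586395)+3/4·7.661849≈3.159992; next y=-1/5·(-6.125267)+1/2·3.159992≈2.805049
n=12: y≈2.805049, sp=-2, e=sp−y≈-4.805049; I≈-7.391444, D=e−e_prev≈-8.930316; u=0·(-4.805049)+1·(-7.391444)+3/4·(-8.930316)≈-14.089181; next y=-1/5·2.805049+1/2·(-14.089181)≈-7.605600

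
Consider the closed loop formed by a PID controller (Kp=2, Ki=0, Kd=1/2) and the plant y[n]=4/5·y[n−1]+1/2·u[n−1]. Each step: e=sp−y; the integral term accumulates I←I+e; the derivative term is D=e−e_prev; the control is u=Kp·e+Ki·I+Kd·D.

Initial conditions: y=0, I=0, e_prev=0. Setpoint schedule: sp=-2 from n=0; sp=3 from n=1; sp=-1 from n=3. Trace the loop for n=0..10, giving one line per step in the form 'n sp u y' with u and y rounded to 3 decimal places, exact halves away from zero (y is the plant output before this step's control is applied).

0 -2 -5.000 0.000
1 3 14.750 -2.500
2 3 -8.688 5.375
3 -1 -1.203 -0.044
4 -1 -0.430 -0.637
5 -1 -0.507 -0.724
6 -1 -0.279 -0.833
7 -1 -0.401 -0.806
8 -1 -0.289 -0.845
9 -1 -0.370 -0.821
10 -1 -0.306 -0.842

(exact arithmetic carried between steps; '≈' marks a value shown rounded to 6 d.p. or computed from one; I and e_prev carry over from the previous line; the table rounds u and y to 3 d.p., halves away from zero)
n=0: y=0, sp=-2, e=sp−y=-2; I=-2, D=e−e_prev=-2; u=2·(-2)+0·(-2)+1/2·(-2)=-5; next y=4/5·0+1/2·(-5)=-2.5
n=1: y=-2.5, sp=3, e=sp−y=5.5; I=3.5, D=e−e_prev=7.5; u=2·5.5+0·3.5+1/2·7.5=14.75; next y=4/5·(-2.5)+1/2·14.75=5.375
n=2: y=5.375, sp=3, e=sp−y=-2.375; I=1.125, D=e−e_prev=-7.875; u=2·(-2.375)+0·1.125+1/2·(-7.875)=-8.6875; next y=4/5·5.375+1/2·(-8.6875)=-0.04375
n=3: y=-0.04375, sp=-1, e=sp−y=-0.95625; I=0.16875, D=e−e_prev=1.41875; u=2·(-0.95625)+0·0.16875+1/2·1.41875=-1.203125; next y=4/5·(-0.04375)+1/2·(-1.203125)≈-0.636563
n=4: y≈-0.636563, sp=-1, e=sp−y≈-0.363438; I≈-0.194688, D=e−e_prev≈0.592813; u=2·(-0.363438)+0·(-0.194688)+1/2·0.592813≈-0.430469; next y=4/5·(-0.636563)+1/2·(-0.430469)≈-0.724484
n=5: y≈-0.724484, sp=-1, e=sp−y≈-0.275516; I≈-0.470203, D=e−e_prev≈0.087922; u=2·(-0.275516)+0·(-0.470203)+1/2·0.087922≈-0.507070; next y=4/5·(-0.724484)+1/2·(-0.507070)≈-0.833123
n=6: y≈-0.833123, sp=-1, e=sp−y≈-0.166877; I≈-0.637080, D=e−e_prev≈0.108638; u=2·(-0.166877)+0·(-0.637080)+1/2·0.108638≈-0.279436; next y=4/5·(-0.833123)+1/2·(-0.279436)≈-0.806216
n=7: y≈-0.806216, sp=-1, e=sp−y≈-0.193784; I≈-0.830865, D=e−e_prev≈-0.026907; u=2·(-0.193784)+0·(-0.830865)+1/2·(-0.026907)≈-0.401022; next y=4/5·(-0.806216)+1/2·(-0.401022)≈-0.845484
n=8: y≈-0.845484, sp=-1, e=sp−y≈-0.154516; I≈-0.985381, D=e−e_prev≈0.039268; u=2·(-0.154516)+0·(-0.985381)+1/2·0.039268≈-0.289399; next y=4/5·(-0.845484)+1/2·(-0.289399)≈-0.821086
n=9: y≈-0.821086, sp=-1, e=sp−y≈-0.178914; I≈-1.164295, D=e−e_prev≈-0.024397; u=2·(-0.178914)+0·(-1.164295)+1/2·(-0.024397)≈-0.370026; next y=4/5·(-0.821086)+1/2·(-0.370026)≈-0.841882
n=10: y≈-0.841882, sp=-1, e=sp−y≈-0.158118; I≈-1.322413, D=e−e_prev≈0.020796; u=2·(-0.158118)+0·(-1.322413)+1/2·0.020796≈-0.305838; next y=4/5·(-0.841882)+1/2·(-0.305838)≈-0.826425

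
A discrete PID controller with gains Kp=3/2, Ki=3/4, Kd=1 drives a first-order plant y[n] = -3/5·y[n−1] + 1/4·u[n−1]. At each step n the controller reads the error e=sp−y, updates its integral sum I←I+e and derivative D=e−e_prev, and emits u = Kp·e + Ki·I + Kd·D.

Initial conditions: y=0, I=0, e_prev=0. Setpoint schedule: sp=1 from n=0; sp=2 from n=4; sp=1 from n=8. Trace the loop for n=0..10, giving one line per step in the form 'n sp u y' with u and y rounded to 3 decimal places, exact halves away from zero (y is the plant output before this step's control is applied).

(exact arithmetic carried between steps; '≈' marks a value shown rounded to 6 d.p. or computed from one; I and e_prev carry over from the previous line; the table rounds u and y to 3 d.p., halves away from zero)
n=0: y=0, sp=1, e=sp−y=1; I=1, D=e−e_prev=1; u=3/2·1+3/4·1+1·1=3.25; next y=-3/5·0+1/4·3.25=0.8125
n=1: y=0.8125, sp=1, e=sp−y=0.1875; I=1.1875, D=e−e_prev=-0.8125; u=3/2·0.1875+3/4·1.1875+1·(-0.8125)=0.359375; next y=-3/5·0.8125+1/4·0.359375≈-0.397656
n=2: y≈-0.397656, sp=1, e=sp−y≈1.397656; I≈2.585156, D=e−e_prev≈1.210156; u=3/2·1.397656+3/4·2.585156+1·1.210156≈5.245508; next y=-3/5·(-0.397656)+1/4·5.245508≈1.549971
n=3: y≈1.549971, sp=1, e=sp−y≈-0.549971; I≈2.035186, D=e−e_prev≈-1.947627; u=3/2·(-0.549971)+3/4·2.035186+1·(-1.947627)≈-1.246194; next y=-3/5·1.549971+1/4·(-1.246194)≈-1.241531
n=4: y≈-1.241531, sp=2, e=sp−y≈3.241531; I≈5.276716, D=e−e_prev≈3.791502; u=3/2·3.241531+3/4·5.276716+1·3.791502≈12.611335; next y=-3/5·(-1.241531)+1/4·12.611335≈3.897752
n=5: y≈3.897752, sp=2, e=sp−y≈-1.897752; I≈3.378964, D=e−e_prev≈-5.139283; u=3/2·(-1.897752)+3/4·3.378964+1·(-5.139283)≈-5.451689; next y=-3/5·3.897752+1/4·(-5.451689)≈-3.701574
n=6: y≈-3.701574, sp=2, e=sp−y≈5.701574; I≈9.080538, D=e−e_prev≈7.599326; u=3/2·5.701574+3/4·9.080538+1·7.599326≈22.962090; next y=-3/5·(-3.701574)+1/4·22.962090≈7.961467
n=7: y≈7.961467, sp=2, e=sp−y≈-5.961467; I≈3.119071, D=e−e_prev≈-11.663040; u=3/2·(-5.961467)+3/4·3.119071+1·(-11.663040)≈-18.265937; next y=-3/5·7.961467+1/4·(-18.265937)≈-9.343364
n=8: y≈-9.343364, sp=1, e=sp−y≈10.343364; I≈13.462435, D=e−e_prev≈16.304831; u=3/2·10.343364+3/4·13.462435+1·16.304831≈41.916703; next y=-3/5·(-9.343364)+1/4·41.916703≈16.085194
n=9: y≈16.085194, sp=1, e=sp−y≈-15.085194; I≈-1.622759, D=e−e_prev≈-25.428558; u=3/2·(-15.085194)+3/4·(-1.622759)+1·(-25.428558)≈-49.273419; next y=-3/5·16.085194+1/4·(-49.273419)≈-21.969471
n=10: y≈-21.969471, sp=1, e=sp−y≈22.969471; I≈21.346712, D=e−e_prev≈38.054665; u=3/2·22.969471+3/4·21.346712+1·38.054665≈88.518906; next y=-3/5·(-21.969471)+1/4·88.518906≈35.311409

0 1 3.250 0.000
1 1 0.359 0.813
2 1 5.246 -0.398
3 1 -1.246 1.550
4 2 12.611 -1.242
5 2 -5.452 3.898
6 2 22.962 -3.702
7 2 -18.266 7.961
8 1 41.917 -9.343
9 1 -49.273 16.085
10 1 88.519 -21.969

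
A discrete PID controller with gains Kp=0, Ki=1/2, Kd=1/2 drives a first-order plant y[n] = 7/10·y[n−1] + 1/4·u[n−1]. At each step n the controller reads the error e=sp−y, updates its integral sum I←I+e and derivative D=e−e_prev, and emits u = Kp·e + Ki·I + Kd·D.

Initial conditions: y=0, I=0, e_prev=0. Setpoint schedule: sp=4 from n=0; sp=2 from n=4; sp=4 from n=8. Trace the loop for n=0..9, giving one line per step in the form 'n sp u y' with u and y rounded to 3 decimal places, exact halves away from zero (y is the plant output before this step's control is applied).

(exact arithmetic carried between steps; '≈' marks a value shown rounded to 6 d.p. or computed from one; I and e_prev carry over from the previous line; the table rounds u and y to 3 d.p., halves away from zero)
n=0: y=0, sp=4, e=sp−y=4; I=4, D=e−e_prev=4; u=0·4+1/2·4+1/2·4=4; next y=7/10·0+1/4·4=1
n=1: y=1, sp=4, e=sp−y=3; I=7, D=e−e_prev=-1; u=0·3+1/2·7+1/2·(-1)=3; next y=7/10·1+1/4·3=1.45
n=2: y=1.45, sp=4, e=sp−y=2.55; I=9.55, D=e−e_prev=-0.45; u=0·2.55+1/2·9.55+1/2·(-0.45)=4.55; next y=7/10·1.45+1/4·4.55=2.1525
n=3: y=2.1525, sp=4, e=sp−y=1.8475; I=11.3975, D=e−e_prev=-0.7025; u=0·1.8475+1/2·11.3975+1/2·(-0.7025)=5.3475; next y=7/10·2.1525+1/4·5.3475=2.843625
n=4: y=2.843625, sp=2, e=sp−y=-0.843625; I=10.553875, D=e−e_prev=-2.691125; u=0·(-0.843625)+1/2·10.553875+1/2·(-2.691125)=3.931375; next y=7/10·2.843625+1/4·3.931375≈2.973381
n=5: y≈2.973381, sp=2, e=sp−y≈-0.973381; I≈9.580494, D=e−e_prev≈-0.129756; u=0·(-0.973381)+1/2·9.580494+1/2·(-0.129756)≈4.725369; next y=7/10·2.973381+1/4·4.725369≈3.262709
n=6: y≈3.262709, sp=2, e=sp−y≈-1.262709; I≈8.317785, D=e−e_prev≈-0.289328; u=0·(-1.262709)+1/2·8.317785+1/2·(-0.289328)≈4.014228; next y=7/10·3.262709+1/4·4.014228≈3.287453
n=7: y≈3.287453, sp=2, e=sp−y≈-1.287453; I≈7.030331, D=e−e_prev≈-0.024744; u=0·(-1.287453)+1/2·7.030331+1/2·(-0.024744)≈3.502793; next y=7/10·3.287453+1/4·3.502793≈3.176916
n=8: y≈3.176916, sp=4, e=sp−y≈0.823084; I≈7.853415, D=e−e_prev≈2.110538; u=0·0.823084+1/2·7.853415+1/2·2.110538≈4.981977; next y=7/10·3.176916+1/4·4.981977≈3.469335
n=9: y≈3.469335, sp=4, e=sp−y≈0.530665; I≈8.384080, D=e−e_prev≈-0.292419; u=0·0.530665+1/2·8.384080+1/2·(-0.292419)≈4.045830; next y=7/10·3.469335+1/4·4.045830≈3.439992

0 4 4.000 0.000
1 4 3.000 1.000
2 4 4.550 1.450
3 4 5.348 2.153
4 2 3.931 2.844
5 2 4.725 2.973
6 2 4.014 3.263
7 2 3.503 3.287
8 4 4.982 3.177
9 4 4.046 3.469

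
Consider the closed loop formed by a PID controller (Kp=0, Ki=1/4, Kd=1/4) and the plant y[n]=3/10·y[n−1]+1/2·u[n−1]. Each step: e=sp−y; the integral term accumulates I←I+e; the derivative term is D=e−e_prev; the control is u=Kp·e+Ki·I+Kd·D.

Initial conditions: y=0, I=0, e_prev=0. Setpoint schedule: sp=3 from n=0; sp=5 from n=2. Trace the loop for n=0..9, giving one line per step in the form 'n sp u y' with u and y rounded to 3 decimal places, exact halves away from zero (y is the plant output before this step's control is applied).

0 3 1.500 0.000
1 3 1.125 0.750
2 5 2.856 0.788
3 5 2.980 1.664
4 5 3.871 1.989
5 5 4.433 2.532
6 5 4.964 2.976
7 5 5.382 3.375
8 5 5.723 3.703
9 5 5.995 3.973

(exact arithmetic carried between steps; '≈' marks a value shown rounded to 6 d.p. or computed from one; I and e_prev carry over from the previous line; the table rounds u and y to 3 d.p., halves away from zero)
n=0: y=0, sp=3, e=sp−y=3; I=3, D=e−e_prev=3; u=0·3+1/4·3+1/4·3=1.5; next y=3/10·0+1/2·1.5=0.75
n=1: y=0.75, sp=3, e=sp−y=2.25; I=5.25, D=e−e_prev=-0.75; u=0·2.25+1/4·5.25+1/4·(-0.75)=1.125; next y=3/10·0.75+1/2·1.125=0.7875
n=2: y=0.7875, sp=5, e=sp−y=4.2125; I=9.4625, D=e−e_prev=1.9625; u=0·4.2125+1/4·9.4625+1/4·1.9625=2.85625; next y=3/10·0.7875+1/2·2.85625=1.664375
n=3: y=1.664375, sp=5, e=sp−y=3.335625; I=12.798125, D=e−e_prev=-0.876875; u=0·3.335625+1/4·12.798125+1/4·(-0.876875)≈2.980313; next y=3/10·1.664375+1/2·2.980313≈1.989469
n=4: y≈1.989469, sp=5, e=sp−y≈3.010531; I≈15.808656, D=e−e_prev≈-0.325094; u=0·3.010531+1/4·15.808656+1/4·(-0.325094)≈3.870891; next y=3/10·1.989469+1/2·3.870891≈2.532286
n=5: y≈2.532286, sp=5, e=sp−y≈2.467714; I≈18.276370, D=e−e_prev≈-0.542817; u=0·2.467714+1/4·18.276370+1/4·(-0.542817)≈4.433388; next y=3/10·2.532286+1/2·4.433388≈2.976380
n=6: y≈2.976380, sp=5, e=sp−y≈2.023620; I≈20.299990, D=e−e_prev≈-0.444094; u=0·2.023620+1/4·20.299990+1/4·(-0.444094)≈4.963974; next y=3/10·2.976380+1/2·4.963974≈3.374901
n=7: y≈3.374901, sp=5, e=sp−y≈1.625099; I≈21.925089, D=e−e_prev≈-0.398521; u=0·1.625099+1/4·21.925089+1/4·(-0.398521)≈5.381642; next y=3/10·3.374901+1/2·5.381642≈3.703291
n=8: y≈3.703291, sp=5, e=sp−y≈1.296709; I≈23.221798, D=e−e_prev≈-0.328390; u=0·1.296709+1/4·23.221798+1/4·(-0.328390)≈5.723352; next y=3/10·3.703291+1/2·5.723352≈3.972663
n=9: y≈3.972663, sp=5, e=sp−y≈1.027337; I≈24.249135, D=e−e_prev≈-0.269372; u=0·1.027337+1/4·24.249135+1/4·(-0.269372)≈5.994941; next y=3/10·3.972663+1/2·5.994941≈4.189269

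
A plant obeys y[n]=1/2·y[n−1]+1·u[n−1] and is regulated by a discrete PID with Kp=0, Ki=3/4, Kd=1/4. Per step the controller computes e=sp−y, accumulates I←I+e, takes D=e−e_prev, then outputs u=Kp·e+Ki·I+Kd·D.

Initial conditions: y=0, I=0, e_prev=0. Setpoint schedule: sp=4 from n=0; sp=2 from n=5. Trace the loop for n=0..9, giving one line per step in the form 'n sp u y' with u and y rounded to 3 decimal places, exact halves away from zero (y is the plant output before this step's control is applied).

0 4 4.000 0.000
1 4 2.000 4.000
2 4 3.000 4.000
3 4 2.000 5.000
4 4 2.000 4.500
5 2 -0.250 4.250
6 2 0.875 1.875
7 2 0.438 1.813
8 2 1.031 1.344
9 2 1.047 1.703

(exact arithmetic carried between steps; '≈' marks a value shown rounded to 6 d.p. or computed from one; I and e_prev carry over from the previous line; the table rounds u and y to 3 d.p., halves away from zero)
n=0: y=0, sp=4, e=sp−y=4; I=4, D=e−e_prev=4; u=0·4+3/4·4+1/4·4=4; next y=1/2·0+1·4=4
n=1: y=4, sp=4, e=sp−y=0; I=4, D=e−e_prev=-4; u=0·0+3/4·4+1/4·(-4)=2; next y=1/2·4+1·2=4
n=2: y=4, sp=4, e=sp−y=0; I=4, D=e−e_prev=0; u=0·0+3/4·4+1/4·0=3; next y=1/2·4+1·3=5
n=3: y=5, sp=4, e=sp−y=-1; I=3, D=e−e_prev=-1; u=0·(-1)+3/4·3+1/4·(-1)=2; next y=1/2·5+1·2=4.5
n=4: y=4.5, sp=4, e=sp−y=-0.5; I=2.5, D=e−e_prev=0.5; u=0·(-0.5)+3/4·2.5+1/4·0.5=2; next y=1/2·4.5+1·2=4.25
n=5: y=4.25, sp=2, e=sp−y=-2.25; I=0.25, D=e−e_prev=-1.75; u=0·(-2.25)+3/4·0.25+1/4·(-1.75)=-0.25; next y=1/2·4.25+1·(-0.25)=1.875
n=6: y=1.875, sp=2, e=sp−y=0.125; I=0.375, D=e−e_prev=2.375; u=0·0.125+3/4·0.375+1/4·2.375=0.875; next y=1/2·1.875+1·0.875=1.8125
n=7: y=1.8125, sp=2, e=sp−y=0.1875; I=0.5625, D=e−e_prev=0.0625; u=0·0.1875+3/4·0.5625+1/4·0.0625=0.4375; next y=1/2·1.8125+1·0.4375=1.34375
n=8: y=1.34375, sp=2, e=sp−y=0.65625; I=1.21875, D=e−e_prev=0.46875; u=0·0.65625+3/4·1.21875+1/4·0.46875=1.03125; next y=1/2·1.34375+1·1.03125=1.703125
n=9: y=1.703125, sp=2, e=sp−y=0.296875; I=1.515625, D=e−e_prev=-0.359375; u=0·0.296875+3/4·1.515625+1/4·(-0.359375)=1.046875; next y=1/2·1.703125+1·1.046875≈1.898438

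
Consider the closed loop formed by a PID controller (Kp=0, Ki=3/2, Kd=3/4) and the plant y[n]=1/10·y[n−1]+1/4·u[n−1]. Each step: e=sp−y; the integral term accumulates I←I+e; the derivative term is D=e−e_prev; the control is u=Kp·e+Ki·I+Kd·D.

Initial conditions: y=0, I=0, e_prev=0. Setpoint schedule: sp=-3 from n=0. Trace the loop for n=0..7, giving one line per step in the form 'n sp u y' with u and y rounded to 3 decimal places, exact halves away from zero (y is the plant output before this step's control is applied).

0 -3 -6.750 0.000
1 -3 -5.203 -1.688
2 -3 -8.928 -1.470
3 -3 -9.014 -2.379
4 -3 -10.375 -2.491
5 -3 -10.431 -2.843
6 -3 -10.820 -2.892
7 -3 -10.789 -2.994

(exact arithmetic carried between steps; '≈' marks a value shown rounded to 6 d.p. or computed from one; I and e_prev carry over from the previous line; the table rounds u and y to 3 d.p., halves away from zero)
n=0: y=0, sp=-3, e=sp−y=-3; I=-3, D=e−e_prev=-3; u=0·(-3)+3/2·(-3)+3/4·(-3)=-6.75; next y=1/10·0+1/4·(-6.75)=-1.6875
n=1: y=-1.6875, sp=-3, e=sp−y=-1.3125; I=-4.3125, D=e−e_prev=1.6875; u=0·(-1.3125)+3/2·(-4.3125)+3/4·1.6875=-5.203125; next y=1/10·(-1.6875)+1/4·(-5.203125)≈-1.469531
n=2: y≈-1.469531, sp=-3, e=sp−y≈-1.530469; I≈-5.842969, D=e−e_prev≈-0.217969; u=0·(-1.530469)+3/2·(-5.842969)+3/4·(-0.217969)≈-8.927930; next y=1/10·(-1.469531)+1/4·(-8.927930)≈-2.378936
n=3: y≈-2.378936, sp=-3, e=sp−y≈-0.621064; I≈-6.464033, D=e−e_prev≈0.909404; u=0·(-0.621064)+3/2·(-6.464033)+3/4·0.909404≈-9.013997; next y=1/10·(-2.378936)+1/4·(-9.013997)≈-2.491393
n=4: y≈-2.491393, sp=-3, e=sp−y≈-0.508607; I≈-6.972641, D=e−e_prev≈0.112457; u=0·(-0.508607)+3/2·(-6.972641)+3/4·0.112457≈-10.374618; next y=1/10·(-2.491393)+1/4·(-10.374618)≈-2.842794
n=5: y≈-2.842794, sp=-3, e=sp−y≈-0.157206; I≈-7.129847, D=e−e_prev≈0.351401; u=0·(-0.157206)+3/2·(-7.129847)+3/4·0.351401≈-10.431219; next y=1/10·(-2.842794)+1/4·(-10.431219)≈-2.892084
n=6: y≈-2.892084, sp=-3, e=sp−y≈-0.107916; I≈-7.237763, D=e−e_prev≈0.049290; u=0·(-0.107916)+3/2·(-7.237763)+3/4·0.049290≈-10.819676; next y=1/10·(-2.892084)+1/4·(-10.819676)≈-2.994127
n=7: y≈-2.994127, sp=-3, e=sp−y≈-0.005873; I≈-7.243635, D=e−e_prev≈0.102043; u=0·(-0.005873)+3/2·(-7.243635)+3/4·0.102043≈-10.788920; next y=1/10·(-2.994127)+1/4·(-10.788920)≈-2.996643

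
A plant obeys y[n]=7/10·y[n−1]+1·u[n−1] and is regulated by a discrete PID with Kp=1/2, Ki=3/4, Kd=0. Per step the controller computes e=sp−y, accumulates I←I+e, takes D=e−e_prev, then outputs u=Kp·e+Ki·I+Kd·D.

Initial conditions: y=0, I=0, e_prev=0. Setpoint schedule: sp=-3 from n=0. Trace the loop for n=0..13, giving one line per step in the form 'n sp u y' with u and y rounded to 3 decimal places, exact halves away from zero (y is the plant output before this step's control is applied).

0 -3 -3.750 0.000
1 -3 -1.313 -3.750
2 -3 -0.516 -3.938
3 -3 -0.645 -3.272
4 -3 -0.862 -2.935
5 -3 -0.934 -2.916
6 -3 -0.923 -2.975
7 -3 -0.904 -3.006
8 -3 -0.897 -3.007
9 -3 -0.898 -3.002
10 -3 -0.900 -3.000
11 -3 -0.900 -2.999
12 -3 -0.900 -3.000
13 -3 -0.900 -3.000

(exact arithmetic carried between steps; '≈' marks a value shown rounded to 6 d.p. or computed from one; I and e_prev carry over from the previous line; the table rounds u and y to 3 d.p., halves away from zero)
n=0: y=0, sp=-3, e=sp−y=-3; I=-3, D=e−e_prev=-3; u=1/2·(-3)+3/4·(-3)+0·(-3)=-3.75; next y=7/10·0+1·(-3.75)=-3.75
n=1: y=-3.75, sp=-3, e=sp−y=0.75; I=-2.25, D=e−e_prev=3.75; u=1/2·0.75+3/4·(-2.25)+0·3.75=-1.3125; next y=7/10·(-3.75)+1·(-1.3125)=-3.9375
n=2: y=-3.9375, sp=-3, e=sp−y=0.9375; I=-1.3125, D=e−e_prev=0.1875; u=1/2·0.9375+3/4·(-1.3125)+0·0.1875=-0.515625; next y=7/10·(-3.9375)+1·(-0.515625)=-3.271875
n=3: y=-3.271875, sp=-3, e=sp−y=0.271875; I=-1.040625, D=e−e_prev=-0.665625; u=1/2·0.271875+3/4·(-1.040625)+0·(-0.665625)≈-0.644531; next y=7/10·(-3.271875)+1·(-0.644531)≈-2.934844
n=4: y≈-2.934844, sp=-3, e=sp−y≈-0.065156; I≈-1.105781, D=e−e_prev≈-0.337031; u=1/2·(-0.065156)+3/4·(-1.105781)+0·(-0.337031)≈-0.861914; next y=7/10·(-2.934844)+1·(-0.861914)≈-2.916305
n=5: y≈-2.916305, sp=-3, e=sp−y≈-0.083695; I≈-1.189477, D=e−e_prev≈-0.018539; u=1/2·(-0.083695)+3/4·(-1.189477)+0·(-0.018539)≈-0.933955; next y=7/10·(-2.916305)+1·(-0.933955)≈-2.975368
n=6: y≈-2.975368, sp=-3, e=sp−y≈-0.024632; I≈-1.214108, D=e−e_prev≈0.059064; u=1/2·(-0.024632)+3/4·(-1.214108)+0·0.059064≈-0.922897; next y=7/10·(-2.975368)+1·(-0.922897)≈-3.005655
n=7: y≈-3.005655, sp=-3, e=sp−y≈0.005655; I≈-1.208453, D=e−e_prev≈0.030286; u=1/2·0.005655+3/4·(-1.208453)+0·0.030286≈-0.903513; next y=7/10·(-3.005655)+1·(-0.903513)≈-3.007471
n=8: y≈-3.007471, sp=-3, e=sp−y≈0.007471; I≈-1.200982, D=e−e_prev≈0.001816; u=1/2·0.007471+3/4·(-1.200982)+0·0.001816≈-0.897001; next y=7/10·(-3.007471)+1·(-0.897001)≈-3.002231
n=9: y≈-3.002231, sp=-3, e=sp−y≈0.002231; I≈-1.198751, D=e−e_prev≈-0.005240; u=1/2·0.002231+3/4·(-1.198751)+0·(-0.005240)≈-0.897948; next y=7/10·(-3.002231)+1·(-0.897948)≈-2.999510
n=10: y≈-2.999510, sp=-3, e=sp−y≈-0.000490; I≈-1.199242, D=e−e_prev≈-0.002721; u=1/2·(-0.000490)+3/4·(-1.199242)+0·(-0.002721)≈-0.899676; next y=7/10·(-2.999510)+1·(-0.899676)≈-2.999333
n=11: y≈-2.999333, sp=-3, e=sp−y≈-0.000667; I≈-1.199908, D=e−e_prev≈-0.000177; u=1/2·(-0.000667)+3/4·(-1.199908)+0·(-0.000177)≈-0.900265; next y=7/10·(-2.999333)+1·(-0.900265)≈-2.999798
n=12: y≈-2.999798, sp=-3, e=sp−y≈-0.000202; I≈-1.200110, D=e−e_prev≈0.000465; u=1/2·(-0.000202)+3/4·(-1.200110)+0·0.000465≈-0.900184; next y=7/10·(-2.999798)+1·(-0.900184)≈-3.000042
n=13: y≈-3.000042, sp=-3, e=sp−y≈0.000042; I≈-1.200068, D=e−e_prev≈0.000244; u=1/2·0.000042+3/4·(-1.200068)+0·0.000244≈-0.900030; next y=7/10·(-3.000042)+1·(-0.900030)≈-3.000060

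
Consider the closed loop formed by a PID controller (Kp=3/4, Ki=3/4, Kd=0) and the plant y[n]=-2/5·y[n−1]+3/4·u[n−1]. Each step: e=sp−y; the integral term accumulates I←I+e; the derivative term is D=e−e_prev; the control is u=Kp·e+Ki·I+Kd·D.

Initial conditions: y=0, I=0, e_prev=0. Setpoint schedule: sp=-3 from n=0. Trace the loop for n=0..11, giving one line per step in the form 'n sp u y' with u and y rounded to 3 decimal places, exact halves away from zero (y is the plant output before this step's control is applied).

(exact arithmetic carried between steps; '≈' marks a value shown rounded to 6 d.p. or computed from one; I and e_prev carry over from the previous line; the table rounds u and y to 3 d.p., halves away from zero)
n=0: y=0, sp=-3, e=sp−y=-3; I=-3, D=e−e_prev=-3; u=3/4·(-3)+3/4·(-3)+0·(-3)=-4.5; next y=-2/5·0+3/4·(-4.5)=-3.375
n=1: y=-3.375, sp=-3, e=sp−y=0.375; I=-2.625, D=e−e_prev=3.375; u=3/4·0.375+3/4·(-2.625)+0·3.375=-1.6875; next y=-2/5·(-3.375)+3/4·(-1.6875)=0.084375
n=2: y=0.084375, sp=-3, e=sp−y=-3.084375; I=-5.709375, D=e−e_prev=-3.459375; u=3/4·(-3.084375)+3/4·(-5.709375)+0·(-3.459375)≈-6.595313; next y=-2/5·0.084375+3/4·(-6.595313)≈-4.980234
n=3: y≈-4.980234, sp=-3, e=sp−y≈1.980234; I≈-3.729141, D=e−e_prev≈5.064609; u=3/4·1.980234+3/4·(-3.729141)+0·5.064609≈-1.311680; next y=-2/5·(-4.980234)+3/4·(-1.311680)≈1.008334
n=4: y≈1.008334, sp=-3, e=sp−y≈-4.008334; I≈-7.737475, D=e−e_prev≈-5.988568; u=3/4·(-4.008334)+3/4·(-7.737475)+0·(-5.988568)≈-8.809356; next y=-2/5·1.008334+3/4·(-8.809356)≈-7.010351
n=5: y≈-7.010351, sp=-3, e=sp−y≈4.010351; I≈-3.727124, D=e−e_prev≈8.018685; u=3/4·4.010351+3/4·(-3.727124)+0·8.018685≈0.212420; next y=-2/5·(-7.010351)+3/4·0.212420≈2.963456
n=6: y≈2.963456, sp=-3, e=sp−y≈-5.963456; I≈-9.690579, D=e−e_prev≈-9.973807; u=3/4·(-5.963456)+3/4·(-9.690579)+0·(-9.973807)≈-11.740526; next y=-2/5·2.963456+3/4·(-11.740526)≈-9.990777
n=7: y≈-9.990777, sp=-3, e=sp−y≈6.990777; I≈-2.699802, D=e−e_prev≈12.954233; u=3/4·6.990777+3/4·(-2.699802)+0·12.954233≈3.218231; next y=-2/5·(-9.990777)+3/4·3.218231≈6.409984
n=8: y≈6.409984, sp=-3, e=sp−y≈-9.409984; I≈-12.109786, D=e−e_prev≈-16.400761; u=3/4·(-9.409984)+3/4·(-12.109786)+0·(-16.400761)≈-16.139828; next y=-2/5·6.409984+3/4·(-16.139828)≈-14.668864
n=9: y≈-14.668864, sp=-3, e=sp−y≈11.668864; I≈-0.440922, D=e−e_prev≈21.078849; u=3/4·11.668864+3/4·(-0.440922)+0·21.078849≈8.420957; next y=-2/5·(-14.668864)+3/4·8.420957≈12.183263
n=10: y≈12.183263, sp=-3, e=sp−y≈-15.183263; I≈-15.624185, D=e−e_prev≈-26.852128; u=3/4·(-15.183263)+3/4·(-15.624185)+0·(-26.852128)≈-23.105587; next y=-2/5·12.183263+3/4·(-23.105587)≈-22.202495
n=11: y≈-22.202495, sp=-3, e=sp−y≈19.202495; I≈3.578310, D=e−e_prev≈34.385759; u=3/4·19.202495+3/4·3.578310+0·34.385759≈17.085604; next y=-2/5·(-22.202495)+3/4·17.085604≈21.695201

0 -3 -4.500 0.000
1 -3 -1.688 -3.375
2 -3 -6.595 0.084
3 -3 -1.312 -4.980
4 -3 -8.809 1.008
5 -3 0.212 -7.010
6 -3 -11.741 2.963
7 -3 3.218 -9.991
8 -3 -16.140 6.410
9 -3 8.421 -14.669
10 -3 -23.106 12.183
11 -3 17.086 -22.202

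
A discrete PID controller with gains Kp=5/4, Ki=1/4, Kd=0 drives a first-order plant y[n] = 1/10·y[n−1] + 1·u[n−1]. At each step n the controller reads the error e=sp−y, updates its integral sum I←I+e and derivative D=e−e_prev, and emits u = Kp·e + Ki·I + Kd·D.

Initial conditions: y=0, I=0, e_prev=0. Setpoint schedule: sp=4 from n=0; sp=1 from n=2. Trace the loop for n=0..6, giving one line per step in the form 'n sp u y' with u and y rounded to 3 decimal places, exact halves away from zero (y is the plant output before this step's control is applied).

(exact arithmetic carried between steps; '≈' marks a value shown rounded to 6 d.p. or computed from one; I and e_prev carry over from the previous line; the table rounds u and y to 3 d.p., halves away from zero)
n=0: y=0, sp=4, e=sp−y=4; I=4, D=e−e_prev=4; u=5/4·4+1/4·4+0·4=6; next y=1/10·0+1·6=6
n=1: y=6, sp=4, e=sp−y=-2; I=2, D=e−e_prev=-6; u=5/4·(-2)+1/4·2+0·(-6)=-2; next y=1/10·6+1·(-2)=-1.4
n=2: y=-1.4, sp=1, e=sp−y=2.4; I=4.4, D=e−e_prev=4.4; u=5/4·2.4+1/4·4.4+0·4.4=4.1; next y=1/10·(-1.4)+1·4.1=3.96
n=3: y=3.96, sp=1, e=sp−y=-2.96; I=1.44, D=e−e_prev=-5.36; u=5/4·(-2.96)+1/4·1.44+0·(-5.36)=-3.34; next y=1/10·3.96+1·(-3.34)=-2.944
n=4: y=-2.944, sp=1, e=sp−y=3.944; I=5.384, D=e−e_prev=6.904; u=5/4·3.944+1/4·5.384+0·6.904=6.276; next y=1/10·(-2.944)+1·6.276=5.9816
n=5: y=5.9816, sp=1, e=sp−y=-4.9816; I=0.4024, D=e−e_prev=-8.9256; u=5/4·(-4.9816)+1/4·0.4024+0·(-8.9256)=-6.1264; next y=1/10·5.9816+1·(-6.1264)=-5.52824
n=6: y=-5.52824, sp=1, e=sp−y=6.52824; I=6.93064, D=e−e_prev=11.50984; u=5/4·6.52824+1/4·6.93064+0·11.50984=9.89296; next y=1/10·(-5.52824)+1·9.89296=9.340136

0 4 6.000 0.000
1 4 -2.000 6.000
2 1 4.100 -1.400
3 1 -3.340 3.960
4 1 6.276 -2.944
5 1 -6.126 5.982
6 1 9.893 -5.528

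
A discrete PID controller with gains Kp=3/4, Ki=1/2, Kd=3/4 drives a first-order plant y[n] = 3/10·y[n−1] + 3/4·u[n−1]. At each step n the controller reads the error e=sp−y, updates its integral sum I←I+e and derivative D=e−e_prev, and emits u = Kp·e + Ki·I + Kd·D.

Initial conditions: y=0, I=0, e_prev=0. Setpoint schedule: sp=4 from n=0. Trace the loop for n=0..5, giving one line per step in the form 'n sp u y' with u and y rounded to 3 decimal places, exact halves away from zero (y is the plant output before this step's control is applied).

(exact arithmetic carried between steps; '≈' marks a value shown rounded to 6 d.p. or computed from one; I and e_prev carry over from the previous line; the table rounds u and y to 3 d.p., halves away from zero)
n=0: y=0, sp=4, e=sp−y=4; I=4, D=e−e_prev=4; u=3/4·4+1/2·4+3/4·4=8; next y=3/10·0+3/4·8=6
n=1: y=6, sp=4, e=sp−y=-2; I=2, D=e−e_prev=-6; u=3/4·(-2)+1/2·2+3/4·(-6)=-5; next y=3/10·6+3/4·(-5)=-1.95
n=2: y=-1.95, sp=4, e=sp−y=5.95; I=7.95, D=e−e_prev=7.95; u=3/4·5.95+1/2·7.95+3/4·7.95=14.4; next y=3/10·(-1.95)+3/4·14.4=10.215
n=3: y=10.215, sp=4, e=sp−y=-6.215; I=1.735, D=e−e_prev=-12.165; u=3/4·(-6.215)+1/2·1.735+3/4·(-12.165)=-12.9175; next y=3/10·10.215+3/4·(-12.9175)=-6.623625
n=4: y=-6.623625, sp=4, e=sp−y=10.623625; I=12.358625, D=e−e_prev=16.838625; u=3/4·10.623625+1/2·12.358625+3/4·16.838625=26.776; next y=3/10·(-6.623625)+3/4·26.776≈18.094913
n=5: y≈18.094913, sp=4, e=sp−y≈-14.094913; I≈-1.736288, D=e−e_prev≈-24.718538; u=3/4·(-14.094913)+1/2·(-1.736288)+3/4·(-24.718538)≈-29.978231; next y=3/10·18.094913+3/4·(-29.978231)≈-17.055200

0 4 8.000 0.000
1 4 -5.000 6.000
2 4 14.400 -1.950
3 4 -12.918 10.215
4 4 26.776 -6.624
5 4 -29.978 18.095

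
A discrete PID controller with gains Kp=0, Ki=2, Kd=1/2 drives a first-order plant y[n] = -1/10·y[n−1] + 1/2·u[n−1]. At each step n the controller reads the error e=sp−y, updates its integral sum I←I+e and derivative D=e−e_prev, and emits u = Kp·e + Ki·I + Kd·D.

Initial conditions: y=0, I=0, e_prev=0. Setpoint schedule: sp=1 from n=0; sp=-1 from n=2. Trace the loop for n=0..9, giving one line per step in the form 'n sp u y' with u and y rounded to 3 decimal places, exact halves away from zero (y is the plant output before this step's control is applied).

0 1 2.500 0.000
1 1 0.875 1.250
2 -1 -1.656 0.313
3 -1 -0.820 -0.859
4 -1 -3.025 -0.324
5 -1 -1.219 -1.480
6 -1 -3.383 -0.462
7 -1 -0.991 -1.646
8 -1 -3.578 -0.331
9 -1 -0.696 -1.756

(exact arithmetic carried between steps; '≈' marks a value shown rounded to 6 d.p. or computed from one; I and e_prev carry over from the previous line; the table rounds u and y to 3 d.p., halves away from zero)
n=0: y=0, sp=1, e=sp−y=1; I=1, D=e−e_prev=1; u=0·1+2·1+1/2·1=2.5; next y=-1/10·0+1/2·2.5=1.25
n=1: y=1.25, sp=1, e=sp−y=-0.25; I=0.75, D=e−e_prev=-1.25; u=0·(-0.25)+2·0.75+1/2·(-1.25)=0.875; next y=-1/10·1.25+1/2·0.875=0.3125
n=2: y=0.3125, sp=-1, e=sp−y=-1.3125; I=-0.5625, D=e−e_prev=-1.0625; u=0·(-1.3125)+2·(-0.5625)+1/2·(-1.0625)=-1.65625; next y=-1/10·0.3125+1/2·(-1.65625)=-0.859375
n=3: y=-0.859375, sp=-1, e=sp−y=-0.140625; I=-0.703125, D=e−e_prev=1.171875; u=0·(-0.140625)+2·(-0.703125)+1/2·1.171875≈-0.820313; next y=-1/10·(-0.859375)+1/2·(-0.820313)≈-0.324219
n=4: y≈-0.324219, sp=-1, e=sp−y≈-0.675781; I≈-1.378906, D=e−e_prev≈-0.535156; u=0·(-0.675781)+2·(-1.378906)+1/2·(-0.535156)≈-3.025391; next y=-1/10·(-0.324219)+1/2·(-3.025391)≈-1.480273
n=5: y≈-1.480273, sp=-1, e=sp−y≈0.480273; I≈-0.898633, D=e−e_prev≈1.156055; u=0·0.480273+2·(-0.898633)+1/2·1.156055≈-1.219238; next y=-1/10·(-1.480273)+1/2·(-1.219238)≈-0.461592
n=6: y≈-0.461592, sp=-1, e=sp−y≈-0.538408; I≈-1.437041, D=e−e_prev≈-1.018682; u=0·(-0.538408)+2·(-1.437041)+1/2·(-1.018682)≈-3.383423; next y=-1/10·(-0.461592)+1/2·(-3.383423)≈-1.645552
n=7: y≈-1.645552, sp=-1, e=sp−y≈0.645552; I≈-0.791489, D=e−e_prev≈1.183960; u=0·0.645552+2·(-0.791489)+1/2·1.183960≈-0.990997; next y=-1/10·(-1.645552)+1/2·(-0.990997)≈-0.330943
n=8: y≈-0.330943, sp=-1, e=sp−y≈-0.669057; I≈-1.460545, D=e−e_prev≈-1.314609; u=0·(-0.669057)+2·(-1.460545)+1/2·(-1.314609)≈-3.578395; next y=-1/10·(-0.330943)+1/2·(-3.578395)≈-1.756103
n=9: y≈-1.756103, sp=-1, e=sp−y≈0.756103; I≈-0.704442, D=e−e_prev≈1.425160; u=0·0.756103+2·(-0.704442)+1/2·1.425160≈-0.696304; next y=-1/10·(-1.756103)+1/2·(-0.696304)≈-0.172542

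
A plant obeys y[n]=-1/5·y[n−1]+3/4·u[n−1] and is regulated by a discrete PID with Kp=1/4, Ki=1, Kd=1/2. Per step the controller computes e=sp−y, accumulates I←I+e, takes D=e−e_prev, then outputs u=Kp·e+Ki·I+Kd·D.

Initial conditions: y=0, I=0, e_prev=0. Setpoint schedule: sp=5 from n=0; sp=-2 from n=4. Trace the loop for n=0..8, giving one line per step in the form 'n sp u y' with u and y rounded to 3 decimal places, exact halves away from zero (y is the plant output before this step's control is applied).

0 5 8.750 0.000
1 5 -0.234 6.563
2 5 15.573 -1.488
3 5 -5.529 11.978
4 -2 14.386 -6.542
5 -2 -19.452 12.098
6 -2 26.707 -17.009
7 -2 -43.609 23.432
8 -2 57.623 -37.393

(exact arithmetic carried between steps; '≈' marks a value shown rounded to 6 d.p. or computed from one; I and e_prev carry over from the previous line; the table rounds u and y to 3 d.p., halves away from zero)
n=0: y=0, sp=5, e=sp−y=5; I=5, D=e−e_prev=5; u=1/4·5+1·5+1/2·5=8.75; next y=-1/5·0+3/4·8.75=6.5625
n=1: y=6.5625, sp=5, e=sp−y=-1.5625; I=3.4375, D=e−e_prev=-6.5625; u=1/4·(-1.5625)+1·3.4375+1/2·(-6.5625)=-0.234375; next y=-1/5·6.5625+3/4·(-0.234375)≈-1.488281
n=2: y≈-1.488281, sp=5, e=sp−y≈6.488281; I≈9.925781, D=e−e_prev≈8.050781; u=1/4·6.488281+1·9.925781+1/2·8.050781≈15.573242; next y=-1/5·(-1.488281)+3/4·15.573242≈11.977588
n=3: y≈11.977588, sp=5, e=sp−y≈-6.977588; I≈2.948193, D=e−e_prev≈-13.465869; u=1/4·(-6.977588)+1·2.948193+1/2·(-13.465869)≈-5.529138; next y=-1/5·11.977588+3/4·(-5.529138)≈-6.542371
n=4: y≈-6.542371, sp=-2, e=sp−y≈4.542371; I≈7.490565, D=e−e_prev≈11.519959; u=1/4·4.542371+1·7.490565+1/2·11.519959≈14.386137; next y=-1/5·(-6.542371)+3/4·14.386137≈12.098077
n=5: y≈12.098077, sp=-2, e=sp−y≈-14.098077; I≈-6.607512, D=e−e_prev≈-18.640448; u=1/4·(-14.098077)+1·(-6.607512)+1/2·(-18.640448)≈-19.452256; next y=-1/5·12.098077+3/4·(-19.452256)≈-17.008807
n=6: y≈-17.008807, sp=-2, e=sp−y≈15.008807; I≈8.401295, D=e−e_prev≈29.106884; u=1/4·15.008807+1·8.401295+1/2·29.106884≈26.706939; next y=-1/5·(-17.008807)+3/4·26.706939≈23.431965
n=7: y≈23.431965, sp=-2, e=sp−y≈-25.431965; I≈-17.030671, D=e−e_prev≈-40.440773; u=1/4·(-25.431965)+1·(-17.030671)+1/2·(-40.440773)≈-43.609048; next y=-1/5·23.431965+3/4·(-43.609048)≈-37.393179
n=8: y≈-37.393179, sp=-2, e=sp−y≈35.393179; I≈18.362509, D=e−e_prev≈60.825145; u=1/4·35.393179+1·18.362509+1/2·60.825145≈57.623376; next y=-1/5·(-37.393179)+3/4·57.623376≈50.696168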